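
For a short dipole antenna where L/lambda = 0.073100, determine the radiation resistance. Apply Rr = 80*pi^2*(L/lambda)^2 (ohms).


Rr = 80 * pi^2 * (0.073100)^2 = 80 * 9.869604 * 5.343610e-03 = 4.219 ohm

4.219 ohm


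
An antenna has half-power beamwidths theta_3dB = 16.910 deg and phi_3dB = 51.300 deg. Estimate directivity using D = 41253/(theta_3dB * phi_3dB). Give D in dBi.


D_linear = 41253 / (16.910 * 51.300) = 47.55482
D_dBi = 10 * log10(47.55482) = 16.77 dBi

16.77 dBi


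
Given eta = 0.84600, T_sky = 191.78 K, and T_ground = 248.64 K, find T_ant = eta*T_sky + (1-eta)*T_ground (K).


T_ant = 0.84600 * 191.78 + (1 - 0.84600) * 248.64 = 200.5 K

200.5 K


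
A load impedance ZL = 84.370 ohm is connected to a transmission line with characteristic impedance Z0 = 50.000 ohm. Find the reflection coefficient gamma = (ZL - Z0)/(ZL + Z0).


gamma = (84.370 - 50.000) / (84.370 + 50.000) = 0.2558

0.2558


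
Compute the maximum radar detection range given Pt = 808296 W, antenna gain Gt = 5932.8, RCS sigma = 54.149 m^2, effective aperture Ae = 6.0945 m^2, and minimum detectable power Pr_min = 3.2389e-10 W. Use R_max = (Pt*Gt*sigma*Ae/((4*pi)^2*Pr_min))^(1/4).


R^4 = 808296*5932.8*54.149*6.0945 / ((4*pi)^2 * 3.2389e-10) = 3.094150e+19
R_max = 3.094150e+19^0.25 = 74582 m

74582 m


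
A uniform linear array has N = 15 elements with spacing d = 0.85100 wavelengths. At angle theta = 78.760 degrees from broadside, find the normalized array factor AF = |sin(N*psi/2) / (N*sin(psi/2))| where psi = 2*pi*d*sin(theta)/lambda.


psi = 2*pi*0.85100*sin(78.760 deg) = 5.244432 rad
AF = |sin(15*5.244432/2) / (15*sin(5.244432/2))| = 0.1340

0.1340


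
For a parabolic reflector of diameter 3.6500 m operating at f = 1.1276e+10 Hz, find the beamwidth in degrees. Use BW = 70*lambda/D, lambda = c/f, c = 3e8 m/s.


lambda = c / f = 3.0000e+08 / 1.1276e+10 = 0.02660518 m
BW = 70 * 0.02660518 / 3.6500 = 0.5102 deg

0.5102 deg


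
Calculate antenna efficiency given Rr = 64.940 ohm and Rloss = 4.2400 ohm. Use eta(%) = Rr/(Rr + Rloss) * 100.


eta = 64.940 / (64.940 + 4.2400) * 100 = 93.87%

93.87%


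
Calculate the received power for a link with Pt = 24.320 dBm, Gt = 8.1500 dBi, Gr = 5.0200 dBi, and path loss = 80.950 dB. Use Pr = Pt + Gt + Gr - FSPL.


Pr = 24.320 + 8.1500 + 5.0200 - 80.950 = -43.46 dBm

-43.46 dBm


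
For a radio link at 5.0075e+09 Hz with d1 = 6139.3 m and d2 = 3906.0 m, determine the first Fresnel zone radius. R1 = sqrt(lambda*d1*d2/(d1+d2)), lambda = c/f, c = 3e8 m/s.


lambda = c / f = 3.0000e+08 / 5.0075e+09 = 0.05991013 m
R1 = sqrt(0.05991013 * 6139.3 * 3906.0 / (6139.3 + 3906.0)) = 11.96 m

11.96 m


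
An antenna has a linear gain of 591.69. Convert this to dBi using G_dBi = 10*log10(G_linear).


G_dBi = 10 * log10(591.69) = 27.72 dBi

27.72 dBi


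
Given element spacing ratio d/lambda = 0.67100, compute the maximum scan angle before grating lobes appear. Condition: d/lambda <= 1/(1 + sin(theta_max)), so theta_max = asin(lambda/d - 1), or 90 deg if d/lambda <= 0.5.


lambda/d - 1 = 1/0.67100 - 1 = 0.4903130
theta_max = asin(0.4903130) = 29.36 deg

29.36 deg


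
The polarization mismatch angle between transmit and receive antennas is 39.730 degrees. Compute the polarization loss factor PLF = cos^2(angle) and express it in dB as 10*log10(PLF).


PLF_linear = cos^2(39.730 deg) = 0.5914610
PLF_dB = 10 * log10(0.5914610) = -2.281 dB

-2.281 dB


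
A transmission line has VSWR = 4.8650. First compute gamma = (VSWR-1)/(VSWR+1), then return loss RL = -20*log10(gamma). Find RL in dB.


gamma = (4.8650 - 1) / (4.8650 + 1) = 0.6589940
RL = -20 * log10(0.6589940) = 3.622 dB

3.622 dB


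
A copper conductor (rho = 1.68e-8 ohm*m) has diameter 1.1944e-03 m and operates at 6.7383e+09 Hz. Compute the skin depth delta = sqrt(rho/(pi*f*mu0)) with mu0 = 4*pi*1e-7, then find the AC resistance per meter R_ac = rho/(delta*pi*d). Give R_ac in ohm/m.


delta = sqrt(1.68e-8 / (pi * 6.7383e+09 * 4*pi*1e-7)) = 7.946934e-07 m
R_ac = 1.68e-8 / (7.946934e-07 * pi * 1.1944e-03) = 5.634 ohm/m

5.634 ohm/m


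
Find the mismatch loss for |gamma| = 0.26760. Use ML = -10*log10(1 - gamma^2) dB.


ML = -10 * log10(1 - 0.26760^2) = -10 * log10(0.92839024) = 0.3227 dB

0.3227 dB


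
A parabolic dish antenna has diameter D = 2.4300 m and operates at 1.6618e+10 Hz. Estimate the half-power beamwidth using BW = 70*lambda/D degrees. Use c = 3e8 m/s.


lambda = c / f = 3.0000e+08 / 1.6618e+10 = 0.01805271 m
BW = 70 * 0.01805271 / 2.4300 = 0.5200 deg

0.5200 deg


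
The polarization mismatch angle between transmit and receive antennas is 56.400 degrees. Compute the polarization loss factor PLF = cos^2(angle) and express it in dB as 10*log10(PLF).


PLF_linear = cos^2(56.400 deg) = 0.3062422
PLF_dB = 10 * log10(0.3062422) = -5.139 dB

-5.139 dB


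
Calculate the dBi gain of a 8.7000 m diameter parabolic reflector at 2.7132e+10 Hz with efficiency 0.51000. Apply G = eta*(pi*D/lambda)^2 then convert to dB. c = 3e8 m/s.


lambda = c / f = 3.0000e+08 / 2.7132e+10 = 0.01105705 m
G_linear = 0.51000 * (pi * 8.7000 / 0.01105705)^2 = 3.116233e+06
G_dBi = 10 * log10(3.116233e+06) = 64.94 dBi

64.94 dBi


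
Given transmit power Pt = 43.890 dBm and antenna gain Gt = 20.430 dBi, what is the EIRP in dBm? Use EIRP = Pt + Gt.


EIRP = Pt + Gt = 43.890 + 20.430 = 64.32 dBm

64.32 dBm


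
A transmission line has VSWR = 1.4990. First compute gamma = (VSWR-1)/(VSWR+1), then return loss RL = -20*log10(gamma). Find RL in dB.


gamma = (1.4990 - 1) / (1.4990 + 1) = 0.1996799
RL = -20 * log10(0.1996799) = 13.99 dB

13.99 dB


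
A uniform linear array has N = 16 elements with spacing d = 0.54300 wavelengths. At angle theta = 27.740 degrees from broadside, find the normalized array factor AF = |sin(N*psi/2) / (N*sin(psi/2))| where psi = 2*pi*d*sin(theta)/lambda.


psi = 2*pi*0.54300*sin(27.740 deg) = 1.588042 rad
AF = |sin(16*1.588042/2) / (16*sin(1.588042/2))| = 0.01205

0.01205


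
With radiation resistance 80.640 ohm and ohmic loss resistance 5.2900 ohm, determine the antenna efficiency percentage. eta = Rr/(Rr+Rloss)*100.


eta = 80.640 / (80.640 + 5.2900) * 100 = 93.84%

93.84%


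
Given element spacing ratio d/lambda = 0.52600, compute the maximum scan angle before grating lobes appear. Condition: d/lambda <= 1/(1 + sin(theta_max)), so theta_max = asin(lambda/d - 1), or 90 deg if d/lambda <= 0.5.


lambda/d - 1 = 1/0.52600 - 1 = 0.9011407
theta_max = asin(0.9011407) = 64.31 deg

64.31 deg


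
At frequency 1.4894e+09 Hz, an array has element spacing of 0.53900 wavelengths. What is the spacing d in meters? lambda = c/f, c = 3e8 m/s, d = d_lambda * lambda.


lambda = c / f = 3.0000e+08 / 1.4894e+09 = 0.2014234 m
d = 0.53900 * 0.2014234 = 0.1086 m

0.1086 m


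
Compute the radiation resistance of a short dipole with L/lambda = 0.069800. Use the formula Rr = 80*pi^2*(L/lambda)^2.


Rr = 80 * pi^2 * (0.069800)^2 = 80 * 9.869604 * 4.872040e-03 = 3.847 ohm

3.847 ohm


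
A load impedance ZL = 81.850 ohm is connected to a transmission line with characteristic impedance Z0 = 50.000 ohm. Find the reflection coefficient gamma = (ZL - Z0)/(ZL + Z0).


gamma = (81.850 - 50.000) / (81.850 + 50.000) = 0.2416

0.2416


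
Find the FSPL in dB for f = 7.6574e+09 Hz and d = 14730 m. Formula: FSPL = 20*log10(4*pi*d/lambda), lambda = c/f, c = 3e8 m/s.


lambda = c / f = 3.0000e+08 / 7.6574e+09 = 0.03917779 m
FSPL = 20 * log10(4*pi*14730/0.03917779) = 133.5 dB

133.5 dB


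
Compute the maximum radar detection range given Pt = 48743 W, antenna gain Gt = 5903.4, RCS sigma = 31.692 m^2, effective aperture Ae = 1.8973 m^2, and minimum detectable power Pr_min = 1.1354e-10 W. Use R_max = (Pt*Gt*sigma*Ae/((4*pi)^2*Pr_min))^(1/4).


R^4 = 48743*5903.4*31.692*1.8973 / ((4*pi)^2 * 1.1354e-10) = 9.650093e+17
R_max = 9.650093e+17^0.25 = 31342 m

31342 m


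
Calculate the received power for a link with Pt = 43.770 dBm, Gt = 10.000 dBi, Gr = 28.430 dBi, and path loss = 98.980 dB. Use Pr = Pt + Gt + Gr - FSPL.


Pr = 43.770 + 10.000 + 28.430 - 98.980 = -16.78 dBm

-16.78 dBm


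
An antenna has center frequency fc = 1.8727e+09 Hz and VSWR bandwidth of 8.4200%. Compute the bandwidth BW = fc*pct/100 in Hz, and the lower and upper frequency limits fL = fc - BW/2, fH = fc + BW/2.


BW = 1.8727e+09 * 8.4200/100 = 1.576813e+08 Hz
fL = 1.8727e+09 - 1.576813e+08/2 = 1.794e+09 Hz
fH = 1.8727e+09 + 1.576813e+08/2 = 1.952e+09 Hz

BW=1.577e+08 Hz, fL=1.794e+09 Hz, fH=1.952e+09 Hz


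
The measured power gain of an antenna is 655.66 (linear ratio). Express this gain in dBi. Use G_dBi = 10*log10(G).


G_dBi = 10 * log10(655.66) = 28.17 dBi

28.17 dBi


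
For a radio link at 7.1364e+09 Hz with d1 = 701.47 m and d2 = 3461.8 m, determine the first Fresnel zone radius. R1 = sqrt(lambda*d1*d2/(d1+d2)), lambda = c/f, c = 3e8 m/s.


lambda = c / f = 3.0000e+08 / 7.1364e+09 = 0.04203800 m
R1 = sqrt(0.04203800 * 701.47 * 3461.8 / (701.47 + 3461.8)) = 4.952 m

4.952 m


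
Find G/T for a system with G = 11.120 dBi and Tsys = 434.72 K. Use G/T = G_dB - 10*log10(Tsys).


G/T = 11.120 - 10*log10(434.72) = 11.120 - 26.38210 = -15.26 dB/K

-15.26 dB/K


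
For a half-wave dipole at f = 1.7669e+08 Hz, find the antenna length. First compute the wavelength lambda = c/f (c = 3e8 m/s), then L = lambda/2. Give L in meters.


lambda = c / f = 3.0000e+08 / 1.7669e+08 = 1.697889 m
L = lambda / 2 = 1.697889 / 2 = 0.8489 m

0.8489 m


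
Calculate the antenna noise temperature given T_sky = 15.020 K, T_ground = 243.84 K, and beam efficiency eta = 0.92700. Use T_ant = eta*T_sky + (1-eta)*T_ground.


T_ant = 0.92700 * 15.020 + (1 - 0.92700) * 243.84 = 31.72 K

31.72 K


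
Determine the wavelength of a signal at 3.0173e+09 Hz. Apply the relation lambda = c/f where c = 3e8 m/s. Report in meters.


lambda = c / f = 3.0000e+08 / 3.0173e+09 = 0.09943 m

0.09943 m


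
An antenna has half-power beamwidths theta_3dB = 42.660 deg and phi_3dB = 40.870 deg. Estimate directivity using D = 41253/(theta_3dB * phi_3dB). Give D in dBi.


D_linear = 41253 / (42.660 * 40.870) = 23.66083
D_dBi = 10 * log10(23.66083) = 13.74 dBi

13.74 dBi


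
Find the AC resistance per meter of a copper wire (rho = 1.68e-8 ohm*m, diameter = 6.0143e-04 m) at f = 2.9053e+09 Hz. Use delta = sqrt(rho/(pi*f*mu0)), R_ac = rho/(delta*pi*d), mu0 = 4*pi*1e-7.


delta = sqrt(1.68e-8 / (pi * 2.9053e+09 * 4*pi*1e-7)) = 1.210262e-06 m
R_ac = 1.68e-8 / (1.210262e-06 * pi * 6.0143e-04) = 7.347 ohm/m

7.347 ohm/m


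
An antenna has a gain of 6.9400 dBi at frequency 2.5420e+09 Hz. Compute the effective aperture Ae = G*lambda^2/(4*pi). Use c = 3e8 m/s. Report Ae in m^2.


lambda = c / f = 3.0000e+08 / 2.5420e+09 = 0.1180173 m
G_linear = 10^(6.9400/10) = 4.943107
Ae = G_linear * lambda^2 / (4*pi) = 4.943107 * 0.1180173^2 / (4*pi) = 5.479e-03 m^2

5.479e-03 m^2


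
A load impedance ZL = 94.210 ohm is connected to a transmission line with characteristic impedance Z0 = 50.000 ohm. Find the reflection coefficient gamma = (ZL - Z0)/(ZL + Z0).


gamma = (94.210 - 50.000) / (94.210 + 50.000) = 0.3066

0.3066


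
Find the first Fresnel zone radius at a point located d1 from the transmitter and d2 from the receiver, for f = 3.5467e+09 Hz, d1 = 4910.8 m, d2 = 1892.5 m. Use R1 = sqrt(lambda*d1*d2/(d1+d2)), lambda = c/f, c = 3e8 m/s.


lambda = c / f = 3.0000e+08 / 3.5467e+09 = 0.08458567 m
R1 = sqrt(0.08458567 * 4910.8 * 1892.5 / (4910.8 + 1892.5)) = 10.75 m

10.75 m


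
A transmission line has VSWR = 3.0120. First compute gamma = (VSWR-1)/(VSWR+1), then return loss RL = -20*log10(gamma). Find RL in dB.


gamma = (3.0120 - 1) / (3.0120 + 1) = 0.5014955
RL = -20 * log10(0.5014955) = 5.995 dB

5.995 dB


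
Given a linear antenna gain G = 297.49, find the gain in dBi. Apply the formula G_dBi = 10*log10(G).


G_dBi = 10 * log10(297.49) = 24.73 dBi

24.73 dBi


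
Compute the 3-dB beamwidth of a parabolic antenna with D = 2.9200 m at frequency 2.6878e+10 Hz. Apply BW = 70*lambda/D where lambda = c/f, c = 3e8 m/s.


lambda = c / f = 3.0000e+08 / 2.6878e+10 = 0.01116154 m
BW = 70 * 0.01116154 / 2.9200 = 0.2676 deg

0.2676 deg


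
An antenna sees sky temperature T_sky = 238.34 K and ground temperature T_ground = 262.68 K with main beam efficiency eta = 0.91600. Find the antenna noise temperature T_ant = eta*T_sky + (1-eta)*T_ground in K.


T_ant = 0.91600 * 238.34 + (1 - 0.91600) * 262.68 = 240.4 K

240.4 K


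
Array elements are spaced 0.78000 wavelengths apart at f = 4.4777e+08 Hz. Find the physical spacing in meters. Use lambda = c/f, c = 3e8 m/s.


lambda = c / f = 3.0000e+08 / 4.4777e+08 = 0.6699868 m
d = 0.78000 * 0.6699868 = 0.5226 m

0.5226 m


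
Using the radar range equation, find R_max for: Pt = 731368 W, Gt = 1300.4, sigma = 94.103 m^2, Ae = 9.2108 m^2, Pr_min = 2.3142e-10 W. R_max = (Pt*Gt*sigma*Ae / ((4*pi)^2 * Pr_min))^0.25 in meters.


R^4 = 731368*1300.4*94.103*9.2108 / ((4*pi)^2 * 2.3142e-10) = 2.255761e+19
R_max = 2.255761e+19^0.25 = 68917 m

68917 m


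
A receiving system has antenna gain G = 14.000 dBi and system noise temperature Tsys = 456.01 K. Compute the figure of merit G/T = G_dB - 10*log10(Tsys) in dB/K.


G/T = 14.000 - 10*log10(456.01) = 14.000 - 26.58974 = -12.59 dB/K

-12.59 dB/K


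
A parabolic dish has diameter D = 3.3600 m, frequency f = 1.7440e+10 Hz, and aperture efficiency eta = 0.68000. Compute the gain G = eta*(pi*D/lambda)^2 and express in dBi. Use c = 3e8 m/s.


lambda = c / f = 3.0000e+08 / 1.7440e+10 = 0.01720183 m
G_linear = 0.68000 * (pi * 3.3600 / 0.01720183)^2 = 256057.7
G_dBi = 10 * log10(256057.7) = 54.08 dBi

54.08 dBi


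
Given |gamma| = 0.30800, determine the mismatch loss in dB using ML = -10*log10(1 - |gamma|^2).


ML = -10 * log10(1 - 0.30800^2) = -10 * log10(0.905136) = 0.4329 dB

0.4329 dB


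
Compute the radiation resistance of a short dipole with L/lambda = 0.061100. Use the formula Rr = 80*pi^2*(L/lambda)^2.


Rr = 80 * pi^2 * (0.061100)^2 = 80 * 9.869604 * 3.733210e-03 = 2.948 ohm

2.948 ohm


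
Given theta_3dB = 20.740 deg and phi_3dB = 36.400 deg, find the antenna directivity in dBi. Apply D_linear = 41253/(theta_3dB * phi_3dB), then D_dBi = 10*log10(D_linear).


D_linear = 41253 / (20.740 * 36.400) = 54.64437
D_dBi = 10 * log10(54.64437) = 17.38 dBi

17.38 dBi


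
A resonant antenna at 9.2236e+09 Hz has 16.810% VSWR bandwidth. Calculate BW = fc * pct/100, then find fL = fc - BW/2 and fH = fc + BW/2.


BW = 9.2236e+09 * 16.810/100 = 1.550487e+09 Hz
fL = 9.2236e+09 - 1.550487e+09/2 = 8.448e+09 Hz
fH = 9.2236e+09 + 1.550487e+09/2 = 9.999e+09 Hz

BW=1.550e+09 Hz, fL=8.448e+09 Hz, fH=9.999e+09 Hz


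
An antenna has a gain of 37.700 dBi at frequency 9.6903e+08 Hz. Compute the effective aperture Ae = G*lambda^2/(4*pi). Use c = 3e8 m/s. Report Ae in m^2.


lambda = c / f = 3.0000e+08 / 9.6903e+08 = 0.3095879 m
G_linear = 10^(37.700/10) = 5888.437
Ae = G_linear * lambda^2 / (4*pi) = 5888.437 * 0.3095879^2 / (4*pi) = 44.91 m^2

44.91 m^2


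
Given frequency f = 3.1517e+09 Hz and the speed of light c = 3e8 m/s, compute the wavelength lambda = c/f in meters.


lambda = c / f = 3.0000e+08 / 3.1517e+09 = 0.09519 m

0.09519 m


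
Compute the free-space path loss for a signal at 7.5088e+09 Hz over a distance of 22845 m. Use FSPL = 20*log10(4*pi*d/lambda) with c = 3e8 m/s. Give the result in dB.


lambda = c / f = 3.0000e+08 / 7.5088e+09 = 0.03995312 m
FSPL = 20 * log10(4*pi*22845/0.03995312) = 137.1 dB

137.1 dB


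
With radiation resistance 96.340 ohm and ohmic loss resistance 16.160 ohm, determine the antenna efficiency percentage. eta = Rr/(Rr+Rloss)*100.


eta = 96.340 / (96.340 + 16.160) * 100 = 85.64%

85.64%


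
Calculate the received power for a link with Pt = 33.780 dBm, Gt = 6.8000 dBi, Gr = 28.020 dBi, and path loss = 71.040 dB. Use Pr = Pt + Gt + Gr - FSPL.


Pr = 33.780 + 6.8000 + 28.020 - 71.040 = -2.44 dBm

-2.44 dBm


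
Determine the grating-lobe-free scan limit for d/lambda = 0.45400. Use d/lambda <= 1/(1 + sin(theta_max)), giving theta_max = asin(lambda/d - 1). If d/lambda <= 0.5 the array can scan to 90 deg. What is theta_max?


lambda/d - 1 = 1/0.45400 - 1 = 1.202643 >= 1
d/lambda <= 0.5, so the array can scan to endfire without grating lobes: theta_max = 90 deg

90 deg


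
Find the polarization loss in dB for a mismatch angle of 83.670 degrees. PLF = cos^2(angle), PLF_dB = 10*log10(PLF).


PLF_linear = cos^2(83.670 deg) = 0.01215611
PLF_dB = 10 * log10(0.01215611) = -19.15 dB

-19.15 dB


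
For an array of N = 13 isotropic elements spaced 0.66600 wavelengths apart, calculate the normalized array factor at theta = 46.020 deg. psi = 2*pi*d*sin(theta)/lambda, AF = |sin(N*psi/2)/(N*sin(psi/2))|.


psi = 2*pi*0.66600*sin(46.020 deg) = 3.011165 rad
AF = |sin(13*3.011165/2) / (13*sin(3.011165/2))| = 0.05100

0.05100


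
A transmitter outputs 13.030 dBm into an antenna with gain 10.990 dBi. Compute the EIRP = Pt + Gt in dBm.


EIRP = Pt + Gt = 13.030 + 10.990 = 24.02 dBm

24.02 dBm


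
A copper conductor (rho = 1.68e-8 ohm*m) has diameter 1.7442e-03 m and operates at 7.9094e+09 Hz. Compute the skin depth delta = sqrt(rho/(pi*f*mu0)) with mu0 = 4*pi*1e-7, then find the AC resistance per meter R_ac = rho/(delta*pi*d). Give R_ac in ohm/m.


delta = sqrt(1.68e-8 / (pi * 7.9094e+09 * 4*pi*1e-7)) = 7.335049e-07 m
R_ac = 1.68e-8 / (7.335049e-07 * pi * 1.7442e-03) = 4.180 ohm/m

4.180 ohm/m


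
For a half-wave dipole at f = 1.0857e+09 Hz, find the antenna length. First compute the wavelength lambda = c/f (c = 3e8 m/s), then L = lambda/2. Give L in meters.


lambda = c / f = 3.0000e+08 / 1.0857e+09 = 0.2763194 m
L = lambda / 2 = 0.2763194 / 2 = 0.1382 m

0.1382 m


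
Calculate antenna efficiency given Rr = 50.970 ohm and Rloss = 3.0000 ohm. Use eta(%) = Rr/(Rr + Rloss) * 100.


eta = 50.970 / (50.970 + 3.0000) * 100 = 94.44%

94.44%


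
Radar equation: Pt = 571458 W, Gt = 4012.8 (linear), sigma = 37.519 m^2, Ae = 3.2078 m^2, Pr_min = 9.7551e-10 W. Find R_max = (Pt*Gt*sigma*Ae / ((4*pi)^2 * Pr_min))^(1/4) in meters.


R^4 = 571458*4012.8*37.519*3.2078 / ((4*pi)^2 * 9.7551e-10) = 1.791591e+18
R_max = 1.791591e+18^0.25 = 36586 m

36586 m


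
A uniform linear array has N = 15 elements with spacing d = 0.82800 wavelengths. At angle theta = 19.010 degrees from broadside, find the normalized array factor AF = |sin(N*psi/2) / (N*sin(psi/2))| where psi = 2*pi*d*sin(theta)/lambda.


psi = 2*pi*0.82800*sin(19.010 deg) = 1.694619 rad
AF = |sin(15*1.694619/2) / (15*sin(1.694619/2))| = 0.01270

0.01270


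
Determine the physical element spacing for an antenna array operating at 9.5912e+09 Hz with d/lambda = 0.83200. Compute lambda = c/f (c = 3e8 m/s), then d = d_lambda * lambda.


lambda = c / f = 3.0000e+08 / 9.5912e+09 = 0.03127867 m
d = 0.83200 * 0.03127867 = 0.02602 m

0.02602 m


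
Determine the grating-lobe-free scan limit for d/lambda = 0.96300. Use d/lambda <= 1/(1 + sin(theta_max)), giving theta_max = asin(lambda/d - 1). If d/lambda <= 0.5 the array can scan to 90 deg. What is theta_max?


lambda/d - 1 = 1/0.96300 - 1 = 0.03842160
theta_max = asin(0.03842160) = 2.202 deg

2.202 deg


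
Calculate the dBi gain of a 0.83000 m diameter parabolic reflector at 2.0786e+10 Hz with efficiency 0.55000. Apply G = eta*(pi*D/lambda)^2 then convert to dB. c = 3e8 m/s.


lambda = c / f = 3.0000e+08 / 2.0786e+10 = 0.01443279 m
G_linear = 0.55000 * (pi * 0.83000 / 0.01443279)^2 = 17952.21
G_dBi = 10 * log10(17952.21) = 42.54 dBi

42.54 dBi


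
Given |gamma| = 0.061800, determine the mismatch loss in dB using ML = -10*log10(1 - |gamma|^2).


ML = -10 * log10(1 - 0.061800^2) = -10 * log10(0.99618076) = 0.01662 dB

0.01662 dB


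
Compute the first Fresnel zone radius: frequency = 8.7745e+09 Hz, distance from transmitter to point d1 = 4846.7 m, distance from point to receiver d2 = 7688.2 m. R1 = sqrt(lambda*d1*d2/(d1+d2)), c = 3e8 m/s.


lambda = c / f = 3.0000e+08 / 8.7745e+09 = 0.03418998 m
R1 = sqrt(0.03418998 * 4846.7 * 7688.2 / (4846.7 + 7688.2)) = 10.08 m

10.08 m


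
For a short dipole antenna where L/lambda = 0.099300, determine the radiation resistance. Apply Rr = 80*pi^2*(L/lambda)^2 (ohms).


Rr = 80 * pi^2 * (0.099300)^2 = 80 * 9.869604 * 9.860490e-03 = 7.786 ohm

7.786 ohm


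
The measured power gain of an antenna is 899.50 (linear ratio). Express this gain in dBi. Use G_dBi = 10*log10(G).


G_dBi = 10 * log10(899.50) = 29.54 dBi

29.54 dBi


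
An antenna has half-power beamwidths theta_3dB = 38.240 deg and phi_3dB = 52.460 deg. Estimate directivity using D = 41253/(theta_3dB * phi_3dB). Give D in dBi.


D_linear = 41253 / (38.240 * 52.460) = 20.56408
D_dBi = 10 * log10(20.56408) = 13.13 dBi

13.13 dBi


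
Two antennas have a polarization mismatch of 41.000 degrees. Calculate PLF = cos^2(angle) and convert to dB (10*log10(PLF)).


PLF_linear = cos^2(41.000 deg) = 0.5695866
PLF_dB = 10 * log10(0.5695866) = -2.444 dB

-2.444 dB


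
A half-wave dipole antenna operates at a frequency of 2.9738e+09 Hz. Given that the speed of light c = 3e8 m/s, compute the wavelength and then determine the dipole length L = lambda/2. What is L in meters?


lambda = c / f = 3.0000e+08 / 2.9738e+09 = 0.1008810 m
L = lambda / 2 = 0.1008810 / 2 = 0.05044 m

0.05044 m


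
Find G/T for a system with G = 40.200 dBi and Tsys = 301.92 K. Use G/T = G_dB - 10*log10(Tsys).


G/T = 40.200 - 10*log10(301.92) = 40.200 - 24.79892 = 15.40 dB/K

15.40 dB/K


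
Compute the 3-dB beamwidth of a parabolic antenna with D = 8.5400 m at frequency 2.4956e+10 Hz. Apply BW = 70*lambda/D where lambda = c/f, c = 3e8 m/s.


lambda = c / f = 3.0000e+08 / 2.4956e+10 = 0.01202116 m
BW = 70 * 0.01202116 / 8.5400 = 0.09853 deg

0.09853 deg


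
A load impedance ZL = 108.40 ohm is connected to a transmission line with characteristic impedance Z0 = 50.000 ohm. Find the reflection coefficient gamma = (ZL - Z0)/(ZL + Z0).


gamma = (108.40 - 50.000) / (108.40 + 50.000) = 0.3687

0.3687


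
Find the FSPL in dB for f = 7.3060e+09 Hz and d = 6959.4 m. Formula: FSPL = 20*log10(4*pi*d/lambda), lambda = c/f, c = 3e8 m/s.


lambda = c / f = 3.0000e+08 / 7.3060e+09 = 0.04106214 m
FSPL = 20 * log10(4*pi*6959.4/0.04106214) = 126.6 dB

126.6 dB


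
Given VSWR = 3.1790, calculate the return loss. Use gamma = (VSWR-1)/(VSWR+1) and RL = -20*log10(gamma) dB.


gamma = (3.1790 - 1) / (3.1790 + 1) = 0.5214166
RL = -20 * log10(0.5214166) = 5.656 dB

5.656 dB


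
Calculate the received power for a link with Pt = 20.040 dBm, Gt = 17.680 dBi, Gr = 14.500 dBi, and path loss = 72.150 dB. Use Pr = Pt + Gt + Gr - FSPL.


Pr = 20.040 + 17.680 + 14.500 - 72.150 = -19.93 dBm

-19.93 dBm


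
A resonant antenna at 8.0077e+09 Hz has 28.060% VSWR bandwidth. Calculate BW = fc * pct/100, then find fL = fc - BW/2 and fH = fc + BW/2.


BW = 8.0077e+09 * 28.060/100 = 2.246961e+09 Hz
fL = 8.0077e+09 - 2.246961e+09/2 = 6.884e+09 Hz
fH = 8.0077e+09 + 2.246961e+09/2 = 9.131e+09 Hz

BW=2.247e+09 Hz, fL=6.884e+09 Hz, fH=9.131e+09 Hz


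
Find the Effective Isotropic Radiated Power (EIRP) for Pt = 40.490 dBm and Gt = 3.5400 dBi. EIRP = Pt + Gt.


EIRP = Pt + Gt = 40.490 + 3.5400 = 44.03 dBm

44.03 dBm


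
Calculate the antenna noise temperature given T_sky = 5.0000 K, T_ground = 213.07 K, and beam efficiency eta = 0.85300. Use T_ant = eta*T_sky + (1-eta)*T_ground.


T_ant = 0.85300 * 5.0000 + (1 - 0.85300) * 213.07 = 35.59 K

35.59 K


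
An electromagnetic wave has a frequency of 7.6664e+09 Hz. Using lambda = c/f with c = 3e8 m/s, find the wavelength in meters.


lambda = c / f = 3.0000e+08 / 7.6664e+09 = 0.03913 m

0.03913 m


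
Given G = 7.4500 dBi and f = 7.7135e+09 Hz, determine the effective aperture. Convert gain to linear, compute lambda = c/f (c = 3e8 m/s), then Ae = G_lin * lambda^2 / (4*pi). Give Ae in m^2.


lambda = c / f = 3.0000e+08 / 7.7135e+09 = 0.03889285 m
G_linear = 10^(7.4500/10) = 5.559043
Ae = G_linear * lambda^2 / (4*pi) = 5.559043 * 0.03889285^2 / (4*pi) = 6.692e-04 m^2

6.692e-04 m^2


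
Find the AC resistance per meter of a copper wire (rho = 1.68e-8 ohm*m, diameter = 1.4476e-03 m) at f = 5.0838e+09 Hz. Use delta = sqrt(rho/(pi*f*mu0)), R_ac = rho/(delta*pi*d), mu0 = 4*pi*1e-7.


delta = sqrt(1.68e-8 / (pi * 5.0838e+09 * 4*pi*1e-7)) = 9.149146e-07 m
R_ac = 1.68e-8 / (9.149146e-07 * pi * 1.4476e-03) = 4.038 ohm/m

4.038 ohm/m


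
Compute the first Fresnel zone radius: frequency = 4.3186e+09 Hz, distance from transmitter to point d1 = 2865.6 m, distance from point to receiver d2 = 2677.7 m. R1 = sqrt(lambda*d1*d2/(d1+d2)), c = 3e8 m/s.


lambda = c / f = 3.0000e+08 / 4.3186e+09 = 0.06946696 m
R1 = sqrt(0.06946696 * 2865.6 * 2677.7 / (2865.6 + 2677.7)) = 9.806 m

9.806 m


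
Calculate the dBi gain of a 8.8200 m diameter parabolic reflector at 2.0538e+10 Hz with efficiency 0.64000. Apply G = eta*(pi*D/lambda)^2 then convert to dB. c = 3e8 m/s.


lambda = c / f = 3.0000e+08 / 2.0538e+10 = 0.01460707 m
G_linear = 0.64000 * (pi * 8.8200 / 0.01460707)^2 = 2.302983e+06
G_dBi = 10 * log10(2.302983e+06) = 63.62 dBi

63.62 dBi


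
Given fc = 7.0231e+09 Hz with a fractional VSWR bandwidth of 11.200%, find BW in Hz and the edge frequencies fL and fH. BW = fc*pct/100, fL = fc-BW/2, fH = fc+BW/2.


BW = 7.0231e+09 * 11.200/100 = 7.865872e+08 Hz
fL = 7.0231e+09 - 7.865872e+08/2 = 6.630e+09 Hz
fH = 7.0231e+09 + 7.865872e+08/2 = 7.416e+09 Hz

BW=7.866e+08 Hz, fL=6.630e+09 Hz, fH=7.416e+09 Hz


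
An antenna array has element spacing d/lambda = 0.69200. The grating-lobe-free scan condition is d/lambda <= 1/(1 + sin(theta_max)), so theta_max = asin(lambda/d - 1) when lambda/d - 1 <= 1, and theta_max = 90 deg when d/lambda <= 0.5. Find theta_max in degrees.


lambda/d - 1 = 1/0.69200 - 1 = 0.4450867
theta_max = asin(0.4450867) = 26.43 deg

26.43 deg


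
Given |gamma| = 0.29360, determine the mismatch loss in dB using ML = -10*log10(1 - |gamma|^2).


ML = -10 * log10(1 - 0.29360^2) = -10 * log10(0.91379904) = 0.3915 dB

0.3915 dB


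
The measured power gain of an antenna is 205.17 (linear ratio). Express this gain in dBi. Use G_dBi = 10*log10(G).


G_dBi = 10 * log10(205.17) = 23.12 dBi

23.12 dBi


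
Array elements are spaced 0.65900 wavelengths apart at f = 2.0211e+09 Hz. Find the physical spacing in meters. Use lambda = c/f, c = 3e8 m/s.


lambda = c / f = 3.0000e+08 / 2.0211e+09 = 0.1484340 m
d = 0.65900 * 0.1484340 = 0.09782 m

0.09782 m


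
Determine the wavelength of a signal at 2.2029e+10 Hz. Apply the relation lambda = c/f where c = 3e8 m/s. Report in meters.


lambda = c / f = 3.0000e+08 / 2.2029e+10 = 0.01362 m

0.01362 m


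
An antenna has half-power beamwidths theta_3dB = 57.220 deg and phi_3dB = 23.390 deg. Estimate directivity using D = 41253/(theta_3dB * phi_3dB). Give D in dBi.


D_linear = 41253 / (57.220 * 23.390) = 30.82318
D_dBi = 10 * log10(30.82318) = 14.89 dBi

14.89 dBi


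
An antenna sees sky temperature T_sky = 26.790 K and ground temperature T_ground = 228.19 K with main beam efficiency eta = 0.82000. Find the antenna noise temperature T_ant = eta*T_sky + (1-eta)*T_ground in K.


T_ant = 0.82000 * 26.790 + (1 - 0.82000) * 228.19 = 63.04 K

63.04 K


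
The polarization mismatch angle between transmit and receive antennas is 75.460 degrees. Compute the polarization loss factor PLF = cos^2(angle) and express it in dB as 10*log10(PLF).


PLF_linear = cos^2(75.460 deg) = 0.06302903
PLF_dB = 10 * log10(0.06302903) = -12.00 dB

-12.00 dB


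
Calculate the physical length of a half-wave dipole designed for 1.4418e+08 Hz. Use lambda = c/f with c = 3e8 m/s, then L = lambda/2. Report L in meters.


lambda = c / f = 3.0000e+08 / 1.4418e+08 = 2.080732 m
L = lambda / 2 = 2.080732 / 2 = 1.040 m

1.040 m


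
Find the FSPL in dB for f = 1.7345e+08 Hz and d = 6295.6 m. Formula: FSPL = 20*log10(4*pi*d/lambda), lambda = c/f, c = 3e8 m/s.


lambda = c / f = 3.0000e+08 / 1.7345e+08 = 1.729605 m
FSPL = 20 * log10(4*pi*6295.6/1.729605) = 93.21 dB

93.21 dB


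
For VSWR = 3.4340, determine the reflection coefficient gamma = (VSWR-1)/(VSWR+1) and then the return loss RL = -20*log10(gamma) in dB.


gamma = (3.4340 - 1) / (3.4340 + 1) = 0.5489400
RL = -20 * log10(0.5489400) = 5.210 dB

5.210 dB


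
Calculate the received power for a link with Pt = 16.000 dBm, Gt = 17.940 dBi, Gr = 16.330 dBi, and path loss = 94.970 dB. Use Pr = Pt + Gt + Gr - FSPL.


Pr = 16.000 + 17.940 + 16.330 - 94.970 = -44.70 dBm

-44.70 dBm


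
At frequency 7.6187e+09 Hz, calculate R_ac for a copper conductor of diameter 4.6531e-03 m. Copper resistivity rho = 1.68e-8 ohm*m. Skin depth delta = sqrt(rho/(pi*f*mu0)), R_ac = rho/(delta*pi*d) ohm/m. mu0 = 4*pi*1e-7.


delta = sqrt(1.68e-8 / (pi * 7.6187e+09 * 4*pi*1e-7)) = 7.473677e-07 m
R_ac = 1.68e-8 / (7.473677e-07 * pi * 4.6531e-03) = 1.538 ohm/m

1.538 ohm/m


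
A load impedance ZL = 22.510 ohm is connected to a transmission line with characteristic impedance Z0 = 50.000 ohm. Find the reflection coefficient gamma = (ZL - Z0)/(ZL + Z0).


gamma = (22.510 - 50.000) / (22.510 + 50.000) = -0.3791

-0.3791


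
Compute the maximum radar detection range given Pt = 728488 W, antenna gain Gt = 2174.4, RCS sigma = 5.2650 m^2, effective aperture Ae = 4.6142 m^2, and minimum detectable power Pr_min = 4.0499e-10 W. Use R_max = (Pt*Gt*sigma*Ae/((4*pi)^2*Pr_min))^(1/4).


R^4 = 728488*2174.4*5.2650*4.6142 / ((4*pi)^2 * 4.0499e-10) = 6.017174e+17
R_max = 6.017174e+17^0.25 = 27851 m

27851 m


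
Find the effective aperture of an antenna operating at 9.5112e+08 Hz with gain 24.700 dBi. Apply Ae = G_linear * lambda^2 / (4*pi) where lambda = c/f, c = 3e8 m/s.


lambda = c / f = 3.0000e+08 / 9.5112e+08 = 0.3154176 m
G_linear = 10^(24.700/10) = 295.1209
Ae = G_linear * lambda^2 / (4*pi) = 295.1209 * 0.3154176^2 / (4*pi) = 2.336 m^2

2.336 m^2


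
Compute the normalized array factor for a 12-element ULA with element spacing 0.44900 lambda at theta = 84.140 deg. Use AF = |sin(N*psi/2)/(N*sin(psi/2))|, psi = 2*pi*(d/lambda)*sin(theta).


psi = 2*pi*0.44900*sin(84.140 deg) = 2.806408 rad
AF = |sin(12*2.806408/2) / (12*sin(2.806408/2))| = 0.07646

0.07646


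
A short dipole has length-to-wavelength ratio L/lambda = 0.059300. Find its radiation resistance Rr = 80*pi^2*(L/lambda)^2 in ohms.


Rr = 80 * pi^2 * (0.059300)^2 = 80 * 9.869604 * 3.516490e-03 = 2.777 ohm

2.777 ohm


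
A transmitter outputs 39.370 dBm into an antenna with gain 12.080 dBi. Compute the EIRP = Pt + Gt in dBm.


EIRP = Pt + Gt = 39.370 + 12.080 = 51.45 dBm

51.45 dBm


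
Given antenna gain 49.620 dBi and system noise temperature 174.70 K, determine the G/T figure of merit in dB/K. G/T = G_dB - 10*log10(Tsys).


G/T = 49.620 - 10*log10(174.70) = 49.620 - 22.42293 = 27.20 dB/K

27.20 dB/K


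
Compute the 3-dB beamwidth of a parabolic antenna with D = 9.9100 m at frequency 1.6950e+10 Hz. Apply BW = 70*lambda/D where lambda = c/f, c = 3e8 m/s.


lambda = c / f = 3.0000e+08 / 1.6950e+10 = 0.01769912 m
BW = 70 * 0.01769912 / 9.9100 = 0.1250 deg

0.1250 deg


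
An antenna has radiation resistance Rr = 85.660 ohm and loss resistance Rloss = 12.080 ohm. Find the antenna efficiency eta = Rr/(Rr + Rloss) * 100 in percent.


eta = 85.660 / (85.660 + 12.080) * 100 = 87.64%

87.64%


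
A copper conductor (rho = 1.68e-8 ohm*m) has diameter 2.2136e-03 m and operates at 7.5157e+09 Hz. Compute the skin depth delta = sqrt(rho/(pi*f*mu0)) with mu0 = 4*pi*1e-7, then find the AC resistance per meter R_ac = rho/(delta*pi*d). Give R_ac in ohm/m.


delta = sqrt(1.68e-8 / (pi * 7.5157e+09 * 4*pi*1e-7)) = 7.524715e-07 m
R_ac = 1.68e-8 / (7.524715e-07 * pi * 2.2136e-03) = 3.210 ohm/m

3.210 ohm/m


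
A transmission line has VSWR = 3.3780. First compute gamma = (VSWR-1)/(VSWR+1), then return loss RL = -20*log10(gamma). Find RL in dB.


gamma = (3.3780 - 1) / (3.3780 + 1) = 0.5431704
RL = -20 * log10(0.5431704) = 5.301 dB

5.301 dB


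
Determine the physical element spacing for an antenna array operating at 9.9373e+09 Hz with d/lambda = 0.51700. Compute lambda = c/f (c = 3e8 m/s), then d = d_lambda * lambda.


lambda = c / f = 3.0000e+08 / 9.9373e+09 = 0.03018929 m
d = 0.51700 * 0.03018929 = 0.01561 m

0.01561 m


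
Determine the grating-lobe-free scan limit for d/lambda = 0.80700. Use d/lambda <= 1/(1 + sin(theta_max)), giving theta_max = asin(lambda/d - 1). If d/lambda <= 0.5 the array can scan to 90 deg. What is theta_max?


lambda/d - 1 = 1/0.80700 - 1 = 0.2391574
theta_max = asin(0.2391574) = 13.84 deg

13.84 deg


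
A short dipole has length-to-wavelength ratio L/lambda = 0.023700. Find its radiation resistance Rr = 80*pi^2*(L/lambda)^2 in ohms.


Rr = 80 * pi^2 * (0.023700)^2 = 80 * 9.869604 * 5.616900e-04 = 0.4435 ohm

0.4435 ohm


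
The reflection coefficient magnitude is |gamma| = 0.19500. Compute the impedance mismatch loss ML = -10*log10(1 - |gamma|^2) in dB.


ML = -10 * log10(1 - 0.19500^2) = -10 * log10(0.961975) = 0.1684 dB

0.1684 dB


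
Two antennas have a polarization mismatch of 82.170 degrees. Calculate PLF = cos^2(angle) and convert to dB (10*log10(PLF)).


PLF_linear = cos^2(82.170 deg) = 0.01855979
PLF_dB = 10 * log10(0.01855979) = -17.31 dB

-17.31 dB


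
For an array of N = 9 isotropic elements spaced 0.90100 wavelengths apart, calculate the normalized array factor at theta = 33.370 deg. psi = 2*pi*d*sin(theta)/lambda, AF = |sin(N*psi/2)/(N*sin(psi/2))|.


psi = 2*pi*0.90100*sin(33.370 deg) = 3.113879 rad
AF = |sin(9*3.113879/2) / (9*sin(3.113879/2))| = 0.1103

0.1103


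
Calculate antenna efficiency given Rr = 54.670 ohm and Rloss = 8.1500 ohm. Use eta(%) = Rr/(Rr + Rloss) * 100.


eta = 54.670 / (54.670 + 8.1500) * 100 = 87.03%

87.03%


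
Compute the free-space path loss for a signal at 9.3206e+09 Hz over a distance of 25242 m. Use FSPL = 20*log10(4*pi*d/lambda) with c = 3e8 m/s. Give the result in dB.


lambda = c / f = 3.0000e+08 / 9.3206e+09 = 0.03218677 m
FSPL = 20 * log10(4*pi*25242/0.03218677) = 139.9 dB

139.9 dB


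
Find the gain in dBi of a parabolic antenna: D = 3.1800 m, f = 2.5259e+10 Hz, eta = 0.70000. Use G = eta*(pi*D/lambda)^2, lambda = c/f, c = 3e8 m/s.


lambda = c / f = 3.0000e+08 / 2.5259e+10 = 0.01187695 m
G_linear = 0.70000 * (pi * 3.1800 / 0.01187695)^2 = 495270.2
G_dBi = 10 * log10(495270.2) = 56.95 dBi

56.95 dBi


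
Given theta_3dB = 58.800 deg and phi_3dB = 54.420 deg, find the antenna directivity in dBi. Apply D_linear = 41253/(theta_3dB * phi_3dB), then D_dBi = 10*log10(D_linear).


D_linear = 41253 / (58.800 * 54.420) = 12.89198
D_dBi = 10 * log10(12.89198) = 11.10 dBi

11.10 dBi


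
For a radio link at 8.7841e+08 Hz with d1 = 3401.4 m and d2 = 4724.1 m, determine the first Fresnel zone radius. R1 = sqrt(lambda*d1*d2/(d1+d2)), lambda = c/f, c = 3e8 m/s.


lambda = c / f = 3.0000e+08 / 8.7841e+08 = 0.3415262 m
R1 = sqrt(0.3415262 * 3401.4 * 4724.1 / (3401.4 + 4724.1)) = 25.99 m

25.99 m


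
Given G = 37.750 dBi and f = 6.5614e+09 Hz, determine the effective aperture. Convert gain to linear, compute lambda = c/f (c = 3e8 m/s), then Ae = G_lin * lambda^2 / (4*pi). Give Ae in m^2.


lambda = c / f = 3.0000e+08 / 6.5614e+09 = 0.04572195 m
G_linear = 10^(37.750/10) = 5956.621
Ae = G_linear * lambda^2 / (4*pi) = 5956.621 * 0.04572195^2 / (4*pi) = 0.9909 m^2

0.9909 m^2


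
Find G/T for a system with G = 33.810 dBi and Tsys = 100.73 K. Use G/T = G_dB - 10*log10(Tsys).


G/T = 33.810 - 10*log10(100.73) = 33.810 - 20.03159 = 13.78 dB/K

13.78 dB/K


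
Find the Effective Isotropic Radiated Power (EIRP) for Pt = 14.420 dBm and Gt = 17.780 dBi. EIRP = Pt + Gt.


EIRP = Pt + Gt = 14.420 + 17.780 = 32.20 dBm

32.20 dBm


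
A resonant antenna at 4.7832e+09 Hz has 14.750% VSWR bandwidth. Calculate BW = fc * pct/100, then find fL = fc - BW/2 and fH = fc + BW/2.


BW = 4.7832e+09 * 14.750/100 = 7.055220e+08 Hz
fL = 4.7832e+09 - 7.055220e+08/2 = 4.430e+09 Hz
fH = 4.7832e+09 + 7.055220e+08/2 = 5.136e+09 Hz

BW=7.055e+08 Hz, fL=4.430e+09 Hz, fH=5.136e+09 Hz


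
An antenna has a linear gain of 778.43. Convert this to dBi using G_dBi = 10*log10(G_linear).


G_dBi = 10 * log10(778.43) = 28.91 dBi

28.91 dBi


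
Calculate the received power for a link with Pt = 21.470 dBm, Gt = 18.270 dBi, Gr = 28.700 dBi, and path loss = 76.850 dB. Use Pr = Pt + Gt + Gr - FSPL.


Pr = 21.470 + 18.270 + 28.700 - 76.850 = -8.41 dBm

-8.41 dBm


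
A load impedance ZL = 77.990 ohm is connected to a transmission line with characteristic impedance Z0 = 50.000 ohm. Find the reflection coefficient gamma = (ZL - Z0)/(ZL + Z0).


gamma = (77.990 - 50.000) / (77.990 + 50.000) = 0.2187

0.2187


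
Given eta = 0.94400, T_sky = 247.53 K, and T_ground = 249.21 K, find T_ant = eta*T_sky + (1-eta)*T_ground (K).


T_ant = 0.94400 * 247.53 + (1 - 0.94400) * 249.21 = 247.6 K

247.6 K


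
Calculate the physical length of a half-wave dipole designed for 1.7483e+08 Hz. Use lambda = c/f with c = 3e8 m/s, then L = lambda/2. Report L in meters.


lambda = c / f = 3.0000e+08 / 1.7483e+08 = 1.715953 m
L = lambda / 2 = 1.715953 / 2 = 0.8580 m

0.8580 m


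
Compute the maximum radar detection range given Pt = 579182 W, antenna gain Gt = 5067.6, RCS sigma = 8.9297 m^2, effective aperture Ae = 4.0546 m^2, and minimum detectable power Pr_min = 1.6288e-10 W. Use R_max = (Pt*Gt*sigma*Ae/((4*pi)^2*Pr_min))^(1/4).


R^4 = 579182*5067.6*8.9297*4.0546 / ((4*pi)^2 * 1.6288e-10) = 4.131567e+18
R_max = 4.131567e+18^0.25 = 45085 m

45085 m


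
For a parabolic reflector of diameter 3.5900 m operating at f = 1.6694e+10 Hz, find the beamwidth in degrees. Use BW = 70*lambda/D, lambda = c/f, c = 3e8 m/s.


lambda = c / f = 3.0000e+08 / 1.6694e+10 = 0.01797053 m
BW = 70 * 0.01797053 / 3.5900 = 0.3504 deg

0.3504 deg


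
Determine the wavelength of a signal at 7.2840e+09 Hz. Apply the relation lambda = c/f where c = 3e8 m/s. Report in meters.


lambda = c / f = 3.0000e+08 / 7.2840e+09 = 0.04119 m

0.04119 m


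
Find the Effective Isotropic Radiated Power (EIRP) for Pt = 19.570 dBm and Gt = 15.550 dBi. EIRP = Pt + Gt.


EIRP = Pt + Gt = 19.570 + 15.550 = 35.12 dBm

35.12 dBm


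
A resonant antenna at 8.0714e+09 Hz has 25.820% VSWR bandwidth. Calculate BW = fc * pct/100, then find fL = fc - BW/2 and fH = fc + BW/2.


BW = 8.0714e+09 * 25.820/100 = 2.084035e+09 Hz
fL = 8.0714e+09 - 2.084035e+09/2 = 7.029e+09 Hz
fH = 8.0714e+09 + 2.084035e+09/2 = 9.113e+09 Hz

BW=2.084e+09 Hz, fL=7.029e+09 Hz, fH=9.113e+09 Hz


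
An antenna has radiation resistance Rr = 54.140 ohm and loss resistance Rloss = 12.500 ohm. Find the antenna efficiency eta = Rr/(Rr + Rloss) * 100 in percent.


eta = 54.140 / (54.140 + 12.500) * 100 = 81.24%

81.24%


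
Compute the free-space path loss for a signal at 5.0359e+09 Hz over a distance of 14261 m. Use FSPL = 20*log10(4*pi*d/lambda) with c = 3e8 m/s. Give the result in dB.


lambda = c / f = 3.0000e+08 / 5.0359e+09 = 0.05957227 m
FSPL = 20 * log10(4*pi*14261/0.05957227) = 129.6 dB

129.6 dB


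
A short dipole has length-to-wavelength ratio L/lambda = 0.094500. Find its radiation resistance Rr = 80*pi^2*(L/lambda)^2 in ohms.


Rr = 80 * pi^2 * (0.094500)^2 = 80 * 9.869604 * 8.930250e-03 = 7.051 ohm

7.051 ohm


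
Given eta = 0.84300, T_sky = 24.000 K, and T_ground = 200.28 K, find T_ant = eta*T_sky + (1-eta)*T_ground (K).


T_ant = 0.84300 * 24.000 + (1 - 0.84300) * 200.28 = 51.68 K

51.68 K
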